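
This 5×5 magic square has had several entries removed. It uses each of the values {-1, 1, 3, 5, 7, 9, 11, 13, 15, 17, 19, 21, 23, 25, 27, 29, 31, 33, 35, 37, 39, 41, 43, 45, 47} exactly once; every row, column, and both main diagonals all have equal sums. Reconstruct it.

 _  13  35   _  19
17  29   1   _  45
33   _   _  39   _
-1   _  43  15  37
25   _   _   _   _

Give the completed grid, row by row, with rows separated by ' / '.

The 25 entries sum to 575, so each line sums to 575/5 = 115.
Using row 2: 17 + 29 + 1 + 45 + ? → (2,4) = 115 − 92 = 23.
From row 4, 115 − (-1 + 43 + 15 + 37) gives (4,2) = 21.
Using column 1: 17 + 33 + (-1) + 25 + ? → (1,1) = 115 − 74 = 41.
Anti-diagonal must total 115; the given cells sum to 88, so (3,3) = 27.
From row 1, 115 − (41 + 13 + 35 + 19) gives (1,4) = 7.
The remaining cell in column 3 is (5,3) = 115 − 106 = 9.
Column 4 needs 115; the known cells sum to 84, so (5,4) = 31.
Using main diagonal: 41 + 29 + 27 + 15 + ? → (5,5) = 115 − 112 = 3.
From row 5, 115 − (25 + 9 + 31 + 3) gives (5,2) = 47.
From column 2, 115 − (13 + 29 + 21 + 47) gives (3,2) = 5.
Using column 5: 19 + 45 + 37 + 3 + ? → (3,5) = 115 − 104 = 11.

41 13 35 7 19 / 17 29 1 23 45 / 33 5 27 39 11 / -1 21 43 15 37 / 25 47 9 31 3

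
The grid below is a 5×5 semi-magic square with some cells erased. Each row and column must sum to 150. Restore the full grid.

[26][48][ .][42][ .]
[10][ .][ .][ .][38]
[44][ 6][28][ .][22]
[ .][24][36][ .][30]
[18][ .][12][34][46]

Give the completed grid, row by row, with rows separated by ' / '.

26 48 20 42 14 / 10 32 54 16 38 / 44 6 28 50 22 / 52 24 36 8 30 / 18 40 12 34 46

Using row 3: 44 + 6 + 28 + 22 + ? → (3,4) = 150 − 100 = 50.
Using row 5: 18 + 12 + 34 + 46 + ? → (5,2) = 150 − 110 = 40.
Column 1: 26 + 10 + 44 + 18 + ? = 150, so (4,1) = 52.
From column 2, 150 − (48 + 6 + 24 + 40) gives (2,2) = 32.
From column 5, 150 − (38 + 22 + 30 + 46) gives (1,5) = 14.
Row 1: 26 + 48 + 42 + 14 + ? = 150, so (1,3) = 20.
Row 4 needs 150; the known cells sum to 142, so (4,4) = 8.
From column 3, 150 − (20 + 28 + 36 + 12) gives (2,3) = 54.
Column 4: 42 + 50 + 8 + 34 + ? = 150, so (2,4) = 16.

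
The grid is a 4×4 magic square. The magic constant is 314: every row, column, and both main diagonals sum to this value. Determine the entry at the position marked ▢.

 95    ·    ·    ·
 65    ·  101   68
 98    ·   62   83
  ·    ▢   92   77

From row 2, 314 − (65 + 101 + 68) gives (2,2) = 80.
Row 3 must total 314; the given cells sum to 243, so (3,2) = 71.
Column 1: 95 + 65 + 98 + ? = 314, so (4,1) = 56.
Column 3 needs 314; the known cells sum to 255, so (1,3) = 59.
Column 4: 68 + 83 + 77 + ? = 314, so (1,4) = 86.
Row 1: 95 + 59 + 86 + ? = 314, so (1,2) = 74.
Row 4 must total 314; the given cells sum to 225, so (4,2) = 89.

89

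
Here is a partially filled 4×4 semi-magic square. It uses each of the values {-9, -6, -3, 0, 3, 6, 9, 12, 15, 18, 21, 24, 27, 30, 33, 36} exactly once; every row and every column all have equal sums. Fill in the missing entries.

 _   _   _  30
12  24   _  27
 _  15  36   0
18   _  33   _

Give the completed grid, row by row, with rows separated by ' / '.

The 16 entries sum to 216, so each line sums to 216/4 = 54.
Row 2 needs 54; the known cells sum to 63, so (2,3) = -9.
From row 3, 54 − (15 + 36 + 0) gives (3,1) = 3.
Using column 1: 12 + 3 + 18 + ? → (1,1) = 54 − 33 = 21.
From column 3, 54 − (-9 + 36 + 33) gives (1,3) = -6.
Using column 4: 30 + 27 + 0 + ? → (4,4) = 54 − 57 = -3.
Row 1 needs 54; the known cells sum to 45, so (1,2) = 9.
Using row 4: 18 + 33 + (-3) + ? → (4,2) = 54 − 48 = 6.

21 9 -6 30 / 12 24 -9 27 / 3 15 36 0 / 18 6 33 -3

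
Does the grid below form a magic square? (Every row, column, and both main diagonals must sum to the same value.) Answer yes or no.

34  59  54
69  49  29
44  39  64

Yes

Row 1: 34 + 59 + 54 = 147.
Row 2: 69 + 49 + 29 = 147.
Row 3: 44 + 39 + 64 = 147.
Column 1: 34 + 69 + 44 = 147.
Column 2: 59 + 49 + 39 = 147.
Column 3: 54 + 29 + 64 = 147.
Main diagonal: 34 + 49 + 64 = 147.
Anti-diagonal: 54 + 49 + 44 = 147.
All lines sum to 147.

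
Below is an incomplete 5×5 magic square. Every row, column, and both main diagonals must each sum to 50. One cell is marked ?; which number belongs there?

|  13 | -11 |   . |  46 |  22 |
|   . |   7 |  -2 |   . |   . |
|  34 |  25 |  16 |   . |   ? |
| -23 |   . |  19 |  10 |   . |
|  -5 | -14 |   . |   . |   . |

Row 1 must total 50; the given cells sum to 70, so (1,3) = -20.
Using column 1: 13 + 34 + (-23) + (-5) + ? → (2,1) = 50 − 19 = 31.
Using column 2: -11 + 7 + 25 + (-14) + ? → (4,2) = 50 − 7 = 43.
From column 3, 50 − (-20 + (-2) + 16 + 19) gives (5,3) = 37.
Main diagonal must total 50; the given cells sum to 46, so (5,5) = 4.
Using anti-diagonal: 22 + 16 + 43 + (-5) + ? → (2,4) = 50 − 76 = -26.
Row 2: 31 + 7 + (-2) + (-26) + ? = 50, so (2,5) = 40.
From row 4, 50 − (-23 + 43 + 19 + 10) gives (4,5) = 1.
Row 5: -5 + (-14) + 37 + 4 + ? = 50, so (5,4) = 28.
From column 4, 50 − (46 + (-26) + 10 + 28) gives (3,4) = -8.
Column 5: 22 + 40 + 1 + 4 + ? = 50, so (3,5) = -17.

-17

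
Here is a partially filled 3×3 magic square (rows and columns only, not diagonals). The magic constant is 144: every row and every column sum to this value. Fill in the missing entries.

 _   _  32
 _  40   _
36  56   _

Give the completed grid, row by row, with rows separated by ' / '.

From row 3, 144 − (36 + 56) gives (3,3) = 52.
Column 2 needs 144; the known cells sum to 96, so (1,2) = 48.
From column 3, 144 − (32 + 52) gives (2,3) = 60.
Row 1: 48 + 32 + ? = 144, so (1,1) = 64.
The remaining cell in row 2 is (2,1) = 144 − 100 = 44.

64 48 32 / 44 40 60 / 36 56 52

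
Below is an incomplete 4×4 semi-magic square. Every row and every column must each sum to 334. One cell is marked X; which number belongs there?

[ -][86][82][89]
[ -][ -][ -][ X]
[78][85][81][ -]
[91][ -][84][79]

Using row 1: 86 + 82 + 89 + ? → (1,1) = 334 − 257 = 77.
Row 3 must total 334; the given cells sum to 244, so (3,4) = 90.
The remaining cell in row 4 is (4,2) = 334 − 254 = 80.
The remaining cell in column 1 is (2,1) = 334 − 246 = 88.
Column 2: 86 + 85 + 80 + ? = 334, so (2,2) = 83.
From column 3, 334 − (82 + 81 + 84) gives (2,3) = 87.
The remaining cell in column 4 is (2,4) = 334 − 258 = 76.

76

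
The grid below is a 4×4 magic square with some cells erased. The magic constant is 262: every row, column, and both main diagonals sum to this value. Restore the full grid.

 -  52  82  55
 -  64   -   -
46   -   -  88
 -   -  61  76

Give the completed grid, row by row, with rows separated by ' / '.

73 52 82 55 / 85 64 70 43 / 46 79 49 88 / 58 67 61 76

Row 1: 52 + 82 + 55 + ? = 262, so (1,1) = 73.
Column 4 needs 262; the known cells sum to 219, so (2,4) = 43.
Using main diagonal: 73 + 64 + 76 + ? → (3,3) = 262 − 213 = 49.
From row 3, 262 − (46 + 49 + 88) gives (3,2) = 79.
Column 2 must total 262; the given cells sum to 195, so (4,2) = 67.
The remaining cell in column 3 is (2,3) = 262 − 192 = 70.
Using anti-diagonal: 55 + 70 + 79 + ? → (4,1) = 262 − 204 = 58.
Row 2 needs 262; the known cells sum to 177, so (2,1) = 85.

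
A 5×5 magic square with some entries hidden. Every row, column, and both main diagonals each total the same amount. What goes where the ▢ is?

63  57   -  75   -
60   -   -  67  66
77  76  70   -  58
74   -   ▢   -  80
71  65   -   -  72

Column 1 is complete and sums to 345; that is the magic constant.
Row 3 must total 345; the given cells sum to 281, so (3,4) = 64.
Column 5: 66 + 58 + 80 + 72 + ? = 345, so (1,5) = 69.
Anti-diagonal needs 345; the known cells sum to 277, so (4,2) = 68.
Row 1: 63 + 57 + 75 + 69 + ? = 345, so (1,3) = 81.
Using column 2: 57 + 76 + 68 + 65 + ? → (2,2) = 345 − 266 = 79.
From main diagonal, 345 − (63 + 79 + 70 + 72) gives (4,4) = 61.
Row 2 must total 345; the given cells sum to 272, so (2,3) = 73.
The remaining cell in row 4 is (4,3) = 345 − 283 = 62.

62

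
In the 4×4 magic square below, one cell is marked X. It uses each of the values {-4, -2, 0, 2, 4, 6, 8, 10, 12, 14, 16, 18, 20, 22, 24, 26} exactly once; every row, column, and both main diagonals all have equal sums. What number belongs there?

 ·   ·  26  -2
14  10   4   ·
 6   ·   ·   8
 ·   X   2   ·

-4

The 16 entries sum to 176, so each line sums to 176/4 = 44.
The remaining cell in row 2 is (2,4) = 44 − 28 = 16.
Column 3 must total 44; the given cells sum to 32, so (3,3) = 12.
Column 4 must total 44; the given cells sum to 22, so (4,4) = 22.
Main diagonal needs 44; the known cells sum to 44, so (1,1) = 0.
Row 1 must total 44; the given cells sum to 24, so (1,2) = 20.
Using row 3: 6 + 12 + 8 + ? → (3,2) = 44 − 26 = 18.
The remaining cell in column 1 is (4,1) = 44 − 20 = 24.
The remaining cell in column 2 is (4,2) = 44 − 48 = -4.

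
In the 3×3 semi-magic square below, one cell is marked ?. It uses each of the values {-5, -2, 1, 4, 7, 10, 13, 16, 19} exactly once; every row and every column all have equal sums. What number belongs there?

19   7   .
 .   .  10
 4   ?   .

The 9 entries sum to 63, so each line sums to 63/3 = 21.
Row 1: 19 + 7 + ? = 21, so (1,3) = -5.
The remaining cell in column 1 is (2,1) = 21 − 23 = -2.
The remaining cell in column 3 is (3,3) = 21 − 5 = 16.
Row 2: -2 + 10 + ? = 21, so (2,2) = 13.
Using row 3: 4 + 16 + ? → (3,2) = 21 − 20 = 1.

1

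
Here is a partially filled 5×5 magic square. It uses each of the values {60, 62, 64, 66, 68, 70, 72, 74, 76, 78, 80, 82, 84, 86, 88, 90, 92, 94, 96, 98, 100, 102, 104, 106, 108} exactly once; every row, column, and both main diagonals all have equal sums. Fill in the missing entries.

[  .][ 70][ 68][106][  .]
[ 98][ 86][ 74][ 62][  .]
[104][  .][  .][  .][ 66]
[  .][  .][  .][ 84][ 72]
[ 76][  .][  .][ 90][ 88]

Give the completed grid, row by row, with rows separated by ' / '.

The 25 entries sum to 2100, so each line sums to 2100/5 = 420.
Using row 2: 98 + 86 + 74 + 62 + ? → (2,5) = 420 − 320 = 100.
The remaining cell in column 4 is (3,4) = 420 − 342 = 78.
From column 5, 420 − (100 + 66 + 72 + 88) gives (1,5) = 94.
Row 1 needs 420; the known cells sum to 338, so (1,1) = 82.
Column 1: 82 + 98 + 104 + 76 + ? = 420, so (4,1) = 60.
The remaining cell in main diagonal is (3,3) = 420 − 340 = 80.
The remaining cell in anti-diagonal is (4,2) = 420 − 312 = 108.
From row 3, 420 − (104 + 80 + 78 + 66) gives (3,2) = 92.
Row 4 must total 420; the given cells sum to 324, so (4,3) = 96.
Column 2 needs 420; the known cells sum to 356, so (5,2) = 64.
Column 3: 68 + 74 + 80 + 96 + ? = 420, so (5,3) = 102.

82 70 68 106 94 / 98 86 74 62 100 / 104 92 80 78 66 / 60 108 96 84 72 / 76 64 102 90 88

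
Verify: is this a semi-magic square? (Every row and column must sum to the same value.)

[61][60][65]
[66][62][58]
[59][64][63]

Row 1: 61 + 60 + 65 = 186.
Row 2: 66 + 62 + 58 = 186.
Row 3: 59 + 64 + 63 = 186.
Column 1: 61 + 66 + 59 = 186.
Column 2: 60 + 62 + 64 = 186.
Column 3: 65 + 58 + 63 = 186.
All lines sum to 186.

Yes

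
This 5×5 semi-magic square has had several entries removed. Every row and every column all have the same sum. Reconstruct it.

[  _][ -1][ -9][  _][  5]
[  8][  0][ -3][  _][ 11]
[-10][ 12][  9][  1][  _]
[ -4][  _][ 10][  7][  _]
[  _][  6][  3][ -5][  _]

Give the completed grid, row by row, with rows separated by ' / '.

Column 3 is already complete: -9 + -3 + 9 + 10 + 3 = 10, so that is the magic constant.
Row 2 must total 10; the given cells sum to 16, so (2,4) = -6.
Row 3 needs 10; the known cells sum to 12, so (3,5) = -2.
Column 2: -1 + 0 + 12 + 6 + ? = 10, so (4,2) = -7.
The remaining cell in column 4 is (1,4) = 10 − (-3) = 13.
Row 1 needs 10; the known cells sum to 8, so (1,1) = 2.
The remaining cell in row 4 is (4,5) = 10 − 6 = 4.
Column 1 must total 10; the given cells sum to -4, so (5,1) = 14.
Using column 5: 5 + 11 + (-2) + 4 + ? → (5,5) = 10 − 18 = -8.

2 -1 -9 13 5 / 8 0 -3 -6 11 / -10 12 9 1 -2 / -4 -7 10 7 4 / 14 6 3 -5 -8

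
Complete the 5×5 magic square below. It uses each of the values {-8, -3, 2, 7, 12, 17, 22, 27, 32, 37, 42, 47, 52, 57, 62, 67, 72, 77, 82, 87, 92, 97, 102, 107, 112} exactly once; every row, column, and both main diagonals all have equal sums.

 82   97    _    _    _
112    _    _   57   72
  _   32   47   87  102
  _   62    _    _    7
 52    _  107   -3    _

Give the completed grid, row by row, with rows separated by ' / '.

The 25 entries sum to 1300, so each line sums to 1300/5 = 260.
Row 3 needs 260; the known cells sum to 268, so (3,1) = -8.
Column 1 must total 260; the given cells sum to 238, so (4,1) = 22.
From anti-diagonal, 260 − (57 + 47 + 62 + 52) gives (1,5) = 42.
Using column 5: 42 + 72 + 102 + 7 + ? → (5,5) = 260 − 223 = 37.
From row 5, 260 − (52 + 107 + (-3) + 37) gives (5,2) = 67.
Column 2 needs 260; the known cells sum to 258, so (2,2) = 2.
Using main diagonal: 82 + 2 + 47 + 37 + ? → (4,4) = 260 − 168 = 92.
Row 2 must total 260; the given cells sum to 243, so (2,3) = 17.
The remaining cell in row 4 is (4,3) = 260 − 183 = 77.
The remaining cell in column 3 is (1,3) = 260 − 248 = 12.
Using column 4: 57 + 87 + 92 + (-3) + ? → (1,4) = 260 − 233 = 27.

82 97 12 27 42 / 112 2 17 57 72 / -8 32 47 87 102 / 22 62 77 92 7 / 52 67 107 -3 37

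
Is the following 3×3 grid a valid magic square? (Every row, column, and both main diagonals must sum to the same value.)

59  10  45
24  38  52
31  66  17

Yes

Row 1: 59 + 10 + 45 = 114.
Row 2: 24 + 38 + 52 = 114.
Row 3: 31 + 66 + 17 = 114.
Column 1: 59 + 24 + 31 = 114.
Column 2: 10 + 38 + 66 = 114.
Column 3: 45 + 52 + 17 = 114.
Main diagonal: 59 + 38 + 17 = 114.
Anti-diagonal: 45 + 38 + 31 = 114.
All lines sum to 114.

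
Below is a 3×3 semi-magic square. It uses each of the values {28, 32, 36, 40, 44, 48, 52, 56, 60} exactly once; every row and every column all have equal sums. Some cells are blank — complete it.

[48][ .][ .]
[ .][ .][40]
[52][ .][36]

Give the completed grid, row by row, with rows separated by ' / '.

48 28 56 / 32 60 40 / 52 44 36

The 9 entries sum to 396, so each line sums to 396/3 = 132.
Using row 3: 52 + 36 + ? → (3,2) = 132 − 88 = 44.
Column 1: 48 + 52 + ? = 132, so (2,1) = 32.
Column 3 needs 132; the known cells sum to 76, so (1,3) = 56.
Row 1 needs 132; the known cells sum to 104, so (1,2) = 28.
Using row 2: 32 + 40 + ? → (2,2) = 132 − 72 = 60.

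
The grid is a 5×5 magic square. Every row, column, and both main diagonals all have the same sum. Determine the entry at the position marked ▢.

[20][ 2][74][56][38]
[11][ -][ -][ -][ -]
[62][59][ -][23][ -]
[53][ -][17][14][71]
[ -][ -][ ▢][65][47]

Row 1 is complete and sums to 190; that is the magic constant.
From row 4, 190 − (53 + 17 + 14 + 71) gives (4,2) = 35.
Column 1 must total 190; the given cells sum to 146, so (5,1) = 44.
Column 4 needs 190; the known cells sum to 158, so (2,4) = 32.
Using anti-diagonal: 38 + 32 + 35 + 44 + ? → (3,3) = 190 − 149 = 41.
Using row 3: 62 + 59 + 41 + 23 + ? → (3,5) = 190 − 185 = 5.
Column 5 must total 190; the given cells sum to 161, so (2,5) = 29.
The remaining cell in main diagonal is (2,2) = 190 − 122 = 68.
Row 2 must total 190; the given cells sum to 140, so (2,3) = 50.
Column 2: 2 + 68 + 59 + 35 + ? = 190, so (5,2) = 26.
The remaining cell in column 3 is (5,3) = 190 − 182 = 8.

8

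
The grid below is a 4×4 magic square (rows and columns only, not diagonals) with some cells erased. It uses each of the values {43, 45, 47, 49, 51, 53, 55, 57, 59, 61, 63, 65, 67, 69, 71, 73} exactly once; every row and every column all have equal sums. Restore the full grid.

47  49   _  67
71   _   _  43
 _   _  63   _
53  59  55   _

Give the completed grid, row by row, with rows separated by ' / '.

47 49 69 67 / 71 73 45 43 / 61 51 63 57 / 53 59 55 65

The 16 entries sum to 928, so each line sums to 928/4 = 232.
Using row 1: 47 + 49 + 67 + ? → (1,3) = 232 − 163 = 69.
The remaining cell in row 4 is (4,4) = 232 − 167 = 65.
Using column 1: 47 + 71 + 53 + ? → (3,1) = 232 − 171 = 61.
Column 3 must total 232; the given cells sum to 187, so (2,3) = 45.
From column 4, 232 − (67 + 43 + 65) gives (3,4) = 57.
Row 2 must total 232; the given cells sum to 159, so (2,2) = 73.
The remaining cell in row 3 is (3,2) = 232 − 181 = 51.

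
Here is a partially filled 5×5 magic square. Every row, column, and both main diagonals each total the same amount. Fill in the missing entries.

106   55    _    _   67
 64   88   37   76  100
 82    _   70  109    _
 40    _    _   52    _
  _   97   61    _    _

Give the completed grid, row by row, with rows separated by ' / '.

106 55 94 43 67 / 64 88 37 76 100 / 82 46 70 109 58 / 40 79 103 52 91 / 73 97 61 85 49

Row 2 is already complete: 64 + 88 + 37 + 76 + 100 = 365, so that is the magic constant.
Column 1: 106 + 64 + 82 + 40 + ? = 365, so (5,1) = 73.
Main diagonal: 106 + 88 + 70 + 52 + ? = 365, so (5,5) = 49.
Anti-diagonal: 67 + 76 + 70 + 73 + ? = 365, so (4,2) = 79.
Row 5 needs 365; the known cells sum to 280, so (5,4) = 85.
From column 2, 365 − (55 + 88 + 79 + 97) gives (3,2) = 46.
From column 4, 365 − (76 + 109 + 52 + 85) gives (1,4) = 43.
Row 1: 106 + 55 + 43 + 67 + ? = 365, so (1,3) = 94.
The remaining cell in row 3 is (3,5) = 365 − 307 = 58.
Column 3 must total 365; the given cells sum to 262, so (4,3) = 103.
The remaining cell in column 5 is (4,5) = 365 − 274 = 91.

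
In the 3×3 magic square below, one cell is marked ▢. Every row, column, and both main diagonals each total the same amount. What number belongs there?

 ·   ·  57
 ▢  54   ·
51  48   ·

Anti-diagonal is complete and sums to 162; that is the magic constant.
Row 3 needs 162; the known cells sum to 99, so (3,3) = 63.
Column 2 must total 162; the given cells sum to 102, so (1,2) = 60.
Using column 3: 57 + 63 + ? → (2,3) = 162 − 120 = 42.
Main diagonal: 54 + 63 + ? = 162, so (1,1) = 45.
Row 2: 54 + 42 + ? = 162, so (2,1) = 66.

66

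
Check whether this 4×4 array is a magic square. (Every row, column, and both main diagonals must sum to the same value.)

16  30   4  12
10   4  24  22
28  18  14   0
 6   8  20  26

No — column 1 sums to 60 but column 3 sums to 62.

Row 1: 16 + 30 + 4 + 12 = 62.
Row 2: 10 + 4 + 24 + 22 = 60.
Row 3: 28 + 18 + 14 + 0 = 60.
Row 4: 6 + 8 + 20 + 26 = 60.
Column 1: 16 + 10 + 28 + 6 = 60.
Column 2: 30 + 4 + 18 + 8 = 60.
Column 3: 4 + 24 + 14 + 20 = 62.
Column 4: 12 + 22 + 0 + 26 = 60.
Main diagonal: 16 + 4 + 14 + 26 = 60.
Anti-diagonal: 12 + 24 + 18 + 6 = 60.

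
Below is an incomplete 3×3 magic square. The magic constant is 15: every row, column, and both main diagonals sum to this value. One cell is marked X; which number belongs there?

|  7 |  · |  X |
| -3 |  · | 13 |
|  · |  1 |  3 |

The remaining cell in row 2 is (2,2) = 15 − 10 = 5.
Row 3: 1 + 3 + ? = 15, so (3,1) = 11.
Column 2: 5 + 1 + ? = 15, so (1,2) = 9.
Column 3 must total 15; the given cells sum to 16, so (1,3) = -1.

-1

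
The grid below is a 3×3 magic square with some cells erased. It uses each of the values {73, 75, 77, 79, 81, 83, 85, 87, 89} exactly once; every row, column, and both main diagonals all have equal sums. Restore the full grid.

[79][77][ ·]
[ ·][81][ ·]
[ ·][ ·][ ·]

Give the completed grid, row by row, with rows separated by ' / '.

The 9 entries sum to 729, so each line sums to 729/3 = 243.
Row 1 needs 243; the known cells sum to 156, so (1,3) = 87.
Column 2: 77 + 81 + ? = 243, so (3,2) = 85.
Using main diagonal: 79 + 81 + ? → (3,3) = 243 − 160 = 83.
Anti-diagonal must total 243; the given cells sum to 168, so (3,1) = 75.
Using column 1: 79 + 75 + ? → (2,1) = 243 − 154 = 89.
The remaining cell in column 3 is (2,3) = 243 − 170 = 73.

79 77 87 / 89 81 73 / 75 85 83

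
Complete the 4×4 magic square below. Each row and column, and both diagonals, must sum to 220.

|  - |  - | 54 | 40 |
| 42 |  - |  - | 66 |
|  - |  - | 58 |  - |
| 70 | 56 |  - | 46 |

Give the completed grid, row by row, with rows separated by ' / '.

64 62 54 40 / 42 52 60 66 / 44 50 58 68 / 70 56 48 46

Row 4 must total 220; the given cells sum to 172, so (4,3) = 48.
Column 3 needs 220; the known cells sum to 160, so (2,3) = 60.
The remaining cell in column 4 is (3,4) = 220 − 152 = 68.
Using anti-diagonal: 40 + 60 + 70 + ? → (3,2) = 220 − 170 = 50.
From row 2, 220 − (42 + 60 + 66) gives (2,2) = 52.
From row 3, 220 − (50 + 58 + 68) gives (3,1) = 44.
From column 1, 220 − (42 + 44 + 70) gives (1,1) = 64.
From column 2, 220 − (52 + 50 + 56) gives (1,2) = 62.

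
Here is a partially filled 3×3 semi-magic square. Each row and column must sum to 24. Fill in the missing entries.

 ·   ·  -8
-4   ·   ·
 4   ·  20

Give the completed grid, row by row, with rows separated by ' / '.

24 8 -8 / -4 16 12 / 4 0 20

Row 3 needs 24; the known cells sum to 24, so (3,2) = 0.
From column 1, 24 − (-4 + 4) gives (1,1) = 24.
The remaining cell in column 3 is (2,3) = 24 − 12 = 12.
Row 1 must total 24; the given cells sum to 16, so (1,2) = 8.
Row 2: -4 + 12 + ? = 24, so (2,2) = 16.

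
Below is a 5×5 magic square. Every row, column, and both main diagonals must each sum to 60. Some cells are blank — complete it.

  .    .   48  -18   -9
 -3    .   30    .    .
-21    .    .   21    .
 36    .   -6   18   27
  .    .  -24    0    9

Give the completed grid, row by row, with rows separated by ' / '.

15 24 48 -18 -9 / -3 6 30 39 -12 / -21 3 12 21 45 / 36 -15 -6 18 27 / 33 42 -24 0 9

Row 4: 36 + (-6) + 18 + 27 + ? = 60, so (4,2) = -15.
Column 3: 48 + 30 + (-6) + (-24) + ? = 60, so (3,3) = 12.
Column 4 needs 60; the known cells sum to 21, so (2,4) = 39.
Anti-diagonal: -9 + 39 + 12 + (-15) + ? = 60, so (5,1) = 33.
Row 5 must total 60; the given cells sum to 18, so (5,2) = 42.
Using column 1: -3 + (-21) + 36 + 33 + ? → (1,1) = 60 − 45 = 15.
Main diagonal must total 60; the given cells sum to 54, so (2,2) = 6.
Row 1: 15 + 48 + (-18) + (-9) + ? = 60, so (1,2) = 24.
The remaining cell in row 2 is (2,5) = 60 − 72 = -12.
Column 2 needs 60; the known cells sum to 57, so (3,2) = 3.
The remaining cell in column 5 is (3,5) = 60 − 15 = 45.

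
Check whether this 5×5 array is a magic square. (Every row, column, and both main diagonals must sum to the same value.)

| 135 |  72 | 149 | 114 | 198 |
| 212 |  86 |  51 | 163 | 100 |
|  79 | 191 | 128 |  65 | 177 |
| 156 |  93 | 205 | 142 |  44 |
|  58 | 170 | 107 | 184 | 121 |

No — column 3 sums to 640 but row 2 sums to 612.

Row 1: 135 + 72 + 149 + 114 + 198 = 668.
Row 2: 212 + 86 + 51 + 163 + 100 = 612.
Row 3: 79 + 191 + 128 + 65 + 177 = 640.
Row 4: 156 + 93 + 205 + 142 + 44 = 640.
Row 5: 58 + 170 + 107 + 184 + 121 = 640.
Column 1: 135 + 212 + 79 + 156 + 58 = 640.
Column 2: 72 + 86 + 191 + 93 + 170 = 612.
Column 3: 149 + 51 + 128 + 205 + 107 = 640.
Column 4: 114 + 163 + 65 + 142 + 184 = 668.
Column 5: 198 + 100 + 177 + 44 + 121 = 640.
Main diagonal: 135 + 86 + 128 + 142 + 121 = 612.
Anti-diagonal: 198 + 163 + 128 + 93 + 58 = 640.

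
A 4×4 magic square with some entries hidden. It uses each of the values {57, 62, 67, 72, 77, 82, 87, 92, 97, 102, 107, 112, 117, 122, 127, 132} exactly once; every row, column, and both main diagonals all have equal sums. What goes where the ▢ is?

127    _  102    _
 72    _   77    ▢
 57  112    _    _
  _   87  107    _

The 16 entries sum to 1512, so each line sums to 1512/4 = 378.
Column 1 must total 378; the given cells sum to 256, so (4,1) = 122.
The remaining cell in column 3 is (3,3) = 378 − 286 = 92.
Anti-diagonal: 77 + 112 + 122 + ? = 378, so (1,4) = 67.
From row 1, 378 − (127 + 102 + 67) gives (1,2) = 82.
Using row 3: 57 + 112 + 92 + ? → (3,4) = 378 − 261 = 117.
Row 4: 122 + 87 + 107 + ? = 378, so (4,4) = 62.
Column 2 must total 378; the given cells sum to 281, so (2,2) = 97.
From column 4, 378 − (67 + 117 + 62) gives (2,4) = 132.

132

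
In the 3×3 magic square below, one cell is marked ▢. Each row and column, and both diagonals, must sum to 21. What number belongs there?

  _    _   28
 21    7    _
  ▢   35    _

Row 2 needs 21; the known cells sum to 28, so (2,3) = -7.
Using column 2: 7 + 35 + ? → (1,2) = 21 − 42 = -21.
Column 3 needs 21; the known cells sum to 21, so (3,3) = 0.
Using main diagonal: 7 + 0 + ? → (1,1) = 21 − 7 = 14.
Anti-diagonal must total 21; the given cells sum to 35, so (3,1) = -14.

-14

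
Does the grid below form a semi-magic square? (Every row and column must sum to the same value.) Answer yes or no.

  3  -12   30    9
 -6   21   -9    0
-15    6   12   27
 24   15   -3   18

Row 1: 3 + (-12) + 30 + 9 = 30.
Row 2: -6 + 21 + (-9) + 0 = 6.
Row 3: -15 + 6 + 12 + 27 = 30.
Row 4: 24 + 15 + (-3) + 18 = 54.
Column 1: 3 + (-6) + (-15) + 24 = 6.
Column 2: -12 + 21 + 6 + 15 = 30.
Column 3: 30 + (-9) + 12 + (-3) = 30.
Column 4: 9 + 0 + 27 + 18 = 54.

No — column 3 sums to 30 but column 1 sums to 6.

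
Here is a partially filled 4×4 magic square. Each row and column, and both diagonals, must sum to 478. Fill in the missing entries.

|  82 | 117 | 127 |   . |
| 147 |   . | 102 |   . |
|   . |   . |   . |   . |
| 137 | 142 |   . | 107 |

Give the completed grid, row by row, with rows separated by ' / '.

Row 1 must total 478; the given cells sum to 326, so (1,4) = 152.
Row 4 must total 478; the given cells sum to 386, so (4,3) = 92.
Column 1: 82 + 147 + 137 + ? = 478, so (3,1) = 112.
Column 3 needs 478; the known cells sum to 321, so (3,3) = 157.
The remaining cell in main diagonal is (2,2) = 478 − 346 = 132.
Using anti-diagonal: 152 + 102 + 137 + ? → (3,2) = 478 − 391 = 87.
Row 2 must total 478; the given cells sum to 381, so (2,4) = 97.
Row 3: 112 + 87 + 157 + ? = 478, so (3,4) = 122.

82 117 127 152 / 147 132 102 97 / 112 87 157 122 / 137 142 92 107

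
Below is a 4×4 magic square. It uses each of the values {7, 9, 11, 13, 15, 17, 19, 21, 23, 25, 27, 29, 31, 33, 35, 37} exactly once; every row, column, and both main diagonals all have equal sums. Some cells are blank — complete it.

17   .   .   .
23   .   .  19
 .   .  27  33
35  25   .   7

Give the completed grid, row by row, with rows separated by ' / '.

The 16 entries sum to 352, so each line sums to 352/4 = 88.
Row 4: 35 + 25 + 7 + ? = 88, so (4,3) = 21.
Column 1: 17 + 23 + 35 + ? = 88, so (3,1) = 13.
Column 4 needs 88; the known cells sum to 59, so (1,4) = 29.
Using main diagonal: 17 + 27 + 7 + ? → (2,2) = 88 − 51 = 37.
Row 2: 23 + 37 + 19 + ? = 88, so (2,3) = 9.
The remaining cell in row 3 is (3,2) = 88 − 73 = 15.
Column 2 must total 88; the given cells sum to 77, so (1,2) = 11.
The remaining cell in column 3 is (1,3) = 88 − 57 = 31.

17 11 31 29 / 23 37 9 19 / 13 15 27 33 / 35 25 21 7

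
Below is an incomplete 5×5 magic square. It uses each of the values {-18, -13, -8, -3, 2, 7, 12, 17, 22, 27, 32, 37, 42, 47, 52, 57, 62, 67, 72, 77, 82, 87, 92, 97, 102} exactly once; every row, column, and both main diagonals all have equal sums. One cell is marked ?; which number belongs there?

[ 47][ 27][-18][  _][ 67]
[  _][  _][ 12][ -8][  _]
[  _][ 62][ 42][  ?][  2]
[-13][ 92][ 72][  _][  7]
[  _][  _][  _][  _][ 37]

The 25 entries sum to 1050, so each line sums to 1050/5 = 210.
Row 1 needs 210; the known cells sum to 123, so (1,4) = 87.
Row 4 needs 210; the known cells sum to 158, so (4,4) = 52.
The remaining cell in column 3 is (5,3) = 210 − 108 = 102.
Column 5 must total 210; the given cells sum to 113, so (2,5) = 97.
Main diagonal must total 210; the given cells sum to 178, so (2,2) = 32.
Anti-diagonal needs 210; the known cells sum to 193, so (5,1) = 17.
Row 2 must total 210; the given cells sum to 133, so (2,1) = 77.
Using column 1: 47 + 77 + (-13) + 17 + ? → (3,1) = 210 − 128 = 82.
The remaining cell in column 2 is (5,2) = 210 − 213 = -3.
Using row 3: 82 + 62 + 42 + 2 + ? → (3,4) = 210 − 188 = 22.

22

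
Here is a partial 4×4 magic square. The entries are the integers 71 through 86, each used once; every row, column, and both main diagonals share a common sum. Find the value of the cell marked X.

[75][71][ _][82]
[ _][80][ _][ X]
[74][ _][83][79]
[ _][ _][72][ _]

77

The entries are 71 through 86, which sum to 1256, so each line sums to 1256/4 = 314.
Row 1 must total 314; the given cells sum to 228, so (1,3) = 86.
Row 3: 74 + 83 + 79 + ? = 314, so (3,2) = 78.
Column 2 needs 314; the known cells sum to 229, so (4,2) = 85.
Column 3 must total 314; the given cells sum to 241, so (2,3) = 73.
Main diagonal: 75 + 80 + 83 + ? = 314, so (4,4) = 76.
Anti-diagonal needs 314; the known cells sum to 233, so (4,1) = 81.
The remaining cell in column 1 is (2,1) = 314 − 230 = 84.
Column 4 must total 314; the given cells sum to 237, so (2,4) = 77.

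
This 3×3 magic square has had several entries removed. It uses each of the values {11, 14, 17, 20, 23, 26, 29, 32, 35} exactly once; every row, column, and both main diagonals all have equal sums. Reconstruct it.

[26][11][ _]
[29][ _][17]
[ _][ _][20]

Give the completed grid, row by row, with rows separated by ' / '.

26 11 32 / 29 23 17 / 14 35 20

The 9 entries sum to 207, so each line sums to 207/3 = 69.
Row 1 needs 69; the known cells sum to 37, so (1,3) = 32.
Using row 2: 29 + 17 + ? → (2,2) = 69 − 46 = 23.
Column 1: 26 + 29 + ? = 69, so (3,1) = 14.
The remaining cell in column 2 is (3,2) = 69 − 34 = 35.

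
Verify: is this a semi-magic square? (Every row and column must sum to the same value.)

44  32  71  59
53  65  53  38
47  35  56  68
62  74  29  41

Row 1: 44 + 32 + 71 + 59 = 206.
Row 2: 53 + 65 + 53 + 38 = 209.
Row 3: 47 + 35 + 56 + 68 = 206.
Row 4: 62 + 74 + 29 + 41 = 206.
Column 1: 44 + 53 + 47 + 62 = 206.
Column 2: 32 + 65 + 35 + 74 = 206.
Column 3: 71 + 53 + 56 + 29 = 209.
Column 4: 59 + 38 + 68 + 41 = 206.

No — row 2 sums to 209 but column 4 sums to 206.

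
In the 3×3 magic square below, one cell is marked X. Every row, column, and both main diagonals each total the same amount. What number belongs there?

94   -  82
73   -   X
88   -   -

Column 1 is complete and sums to 255; that is the magic constant.
Row 1 needs 255; the known cells sum to 176, so (1,2) = 79.
Anti-diagonal must total 255; the given cells sum to 170, so (2,2) = 85.
Row 2 must total 255; the given cells sum to 158, so (2,3) = 97.

97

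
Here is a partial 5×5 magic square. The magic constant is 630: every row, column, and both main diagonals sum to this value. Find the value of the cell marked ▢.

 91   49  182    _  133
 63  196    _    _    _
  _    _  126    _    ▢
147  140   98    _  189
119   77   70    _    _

42

Using row 1: 91 + 49 + 182 + 133 + ? → (1,4) = 630 − 455 = 175.
Using row 4: 147 + 140 + 98 + 189 + ? → (4,4) = 630 − 574 = 56.
Column 1 must total 630; the given cells sum to 420, so (3,1) = 210.
From column 2, 630 − (49 + 196 + 140 + 77) gives (3,2) = 168.
Column 3 must total 630; the given cells sum to 476, so (2,3) = 154.
From main diagonal, 630 − (91 + 196 + 126 + 56) gives (5,5) = 161.
Anti-diagonal must total 630; the given cells sum to 518, so (2,4) = 112.
Row 2 must total 630; the given cells sum to 525, so (2,5) = 105.
From row 5, 630 − (119 + 77 + 70 + 161) gives (5,4) = 203.
Column 4 must total 630; the given cells sum to 546, so (3,4) = 84.
Using column 5: 133 + 105 + 189 + 161 + ? → (3,5) = 630 − 588 = 42.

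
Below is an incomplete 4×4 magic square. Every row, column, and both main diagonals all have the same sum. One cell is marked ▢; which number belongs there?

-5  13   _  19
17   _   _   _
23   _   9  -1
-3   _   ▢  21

Column 1 is complete and sums to 32; that is the magic constant.
Row 1 must total 32; the given cells sum to 27, so (1,3) = 5.
Row 3 needs 32; the known cells sum to 31, so (3,2) = 1.
The remaining cell in column 4 is (2,4) = 32 − 39 = -7.
Using main diagonal: -5 + 9 + 21 + ? → (2,2) = 32 − 25 = 7.
Anti-diagonal: 19 + 1 + (-3) + ? = 32, so (2,3) = 15.
The remaining cell in column 2 is (4,2) = 32 − 21 = 11.
The remaining cell in column 3 is (4,3) = 32 − 29 = 3.

3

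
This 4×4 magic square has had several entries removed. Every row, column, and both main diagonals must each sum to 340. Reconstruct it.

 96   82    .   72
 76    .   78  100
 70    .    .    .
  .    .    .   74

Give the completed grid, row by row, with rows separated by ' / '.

The remaining cell in row 1 is (1,3) = 340 − 250 = 90.
Using row 2: 76 + 78 + 100 + ? → (2,2) = 340 − 254 = 86.
From column 1, 340 − (96 + 76 + 70) gives (4,1) = 98.
Column 4 must total 340; the given cells sum to 246, so (3,4) = 94.
Using main diagonal: 96 + 86 + 74 + ? → (3,3) = 340 − 256 = 84.
The remaining cell in anti-diagonal is (3,2) = 340 − 248 = 92.
Column 2 needs 340; the known cells sum to 260, so (4,2) = 80.
The remaining cell in column 3 is (4,3) = 340 − 252 = 88.

96 82 90 72 / 76 86 78 100 / 70 92 84 94 / 98 80 88 74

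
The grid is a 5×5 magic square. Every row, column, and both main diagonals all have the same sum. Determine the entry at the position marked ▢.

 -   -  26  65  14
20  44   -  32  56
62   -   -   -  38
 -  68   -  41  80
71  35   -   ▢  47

Column 5 is complete and sums to 235; that is the magic constant.
Using row 2: 20 + 44 + 32 + 56 + ? → (2,3) = 235 − 152 = 83.
Anti-diagonal needs 235; the known cells sum to 185, so (3,3) = 50.
Main diagonal: 44 + 50 + 41 + 47 + ? = 235, so (1,1) = 53.
Row 1 must total 235; the given cells sum to 158, so (1,2) = 77.
Column 1: 53 + 20 + 62 + 71 + ? = 235, so (4,1) = 29.
Column 2 must total 235; the given cells sum to 224, so (3,2) = 11.
Row 3: 62 + 11 + 50 + 38 + ? = 235, so (3,4) = 74.
The remaining cell in row 4 is (4,3) = 235 − 218 = 17.
Column 3 needs 235; the known cells sum to 176, so (5,3) = 59.
The remaining cell in column 4 is (5,4) = 235 − 212 = 23.

23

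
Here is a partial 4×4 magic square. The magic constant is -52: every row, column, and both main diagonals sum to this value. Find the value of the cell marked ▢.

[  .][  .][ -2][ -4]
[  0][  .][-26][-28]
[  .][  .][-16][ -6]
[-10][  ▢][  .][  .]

Row 2 must total -52; the given cells sum to -54, so (2,2) = 2.
Column 3 must total -52; the given cells sum to -44, so (4,3) = -8.
Column 4: -4 + (-28) + (-6) + ? = -52, so (4,4) = -14.
The remaining cell in main diagonal is (1,1) = -52 − (-28) = -24.
From anti-diagonal, -52 − (-4 + (-26) + (-10)) gives (3,2) = -12.
Using row 1: -24 + (-2) + (-4) + ? → (1,2) = -52 − (-30) = -22.
From row 3, -52 − (-12 + (-16) + (-6)) gives (3,1) = -18.
From row 4, -52 − (-10 + (-8) + (-14)) gives (4,2) = -20.

-20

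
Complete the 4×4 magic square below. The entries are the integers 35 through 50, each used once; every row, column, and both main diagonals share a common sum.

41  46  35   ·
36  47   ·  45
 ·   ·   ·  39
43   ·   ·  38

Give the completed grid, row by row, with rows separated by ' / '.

41 46 35 48 / 36 47 42 45 / 50 37 44 39 / 43 40 49 38

The entries are 35 through 50, which sum to 680, so each line sums to 680/4 = 170.
Row 1: 41 + 46 + 35 + ? = 170, so (1,4) = 48.
Using row 2: 36 + 47 + 45 + ? → (2,3) = 170 − 128 = 42.
Column 1 needs 170; the known cells sum to 120, so (3,1) = 50.
From main diagonal, 170 − (41 + 47 + 38) gives (3,3) = 44.
Anti-diagonal needs 170; the known cells sum to 133, so (3,2) = 37.
Using column 2: 46 + 47 + 37 + ? → (4,2) = 170 − 130 = 40.
Using column 3: 35 + 42 + 44 + ? → (4,3) = 170 − 121 = 49.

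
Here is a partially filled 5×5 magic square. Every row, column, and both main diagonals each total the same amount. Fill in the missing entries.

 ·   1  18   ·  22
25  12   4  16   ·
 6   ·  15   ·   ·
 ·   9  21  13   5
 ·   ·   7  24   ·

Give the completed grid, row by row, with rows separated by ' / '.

Column 3 is already complete: 18 + 4 + 15 + 21 + 7 = 65, so that is the magic constant.
Using row 2: 25 + 12 + 4 + 16 + ? → (2,5) = 65 − 57 = 8.
Row 4 needs 65; the known cells sum to 48, so (4,1) = 17.
The remaining cell in anti-diagonal is (5,1) = 65 − 62 = 3.
Column 1 needs 65; the known cells sum to 51, so (1,1) = 14.
Using main diagonal: 14 + 12 + 15 + 13 + ? → (5,5) = 65 − 54 = 11.
Row 1 needs 65; the known cells sum to 55, so (1,4) = 10.
The remaining cell in row 5 is (5,2) = 65 − 45 = 20.
Column 2 must total 65; the given cells sum to 42, so (3,2) = 23.
Column 4: 10 + 16 + 13 + 24 + ? = 65, so (3,4) = 2.
The remaining cell in column 5 is (3,5) = 65 − 46 = 19.

14 1 18 10 22 / 25 12 4 16 8 / 6 23 15 2 19 / 17 9 21 13 5 / 3 20 7 24 11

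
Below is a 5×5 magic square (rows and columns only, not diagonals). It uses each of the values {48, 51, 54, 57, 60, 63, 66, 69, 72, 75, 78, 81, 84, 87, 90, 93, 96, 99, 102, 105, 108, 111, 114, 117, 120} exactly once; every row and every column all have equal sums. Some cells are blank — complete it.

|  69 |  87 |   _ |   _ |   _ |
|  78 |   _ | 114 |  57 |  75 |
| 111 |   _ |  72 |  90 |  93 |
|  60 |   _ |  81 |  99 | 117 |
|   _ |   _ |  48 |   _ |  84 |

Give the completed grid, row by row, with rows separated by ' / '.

The 25 entries sum to 2100, so each line sums to 2100/5 = 420.
Row 2: 78 + 114 + 57 + 75 + ? = 420, so (2,2) = 96.
Row 3: 111 + 72 + 90 + 93 + ? = 420, so (3,2) = 54.
Using row 4: 60 + 81 + 99 + 117 + ? → (4,2) = 420 − 357 = 63.
Using column 1: 69 + 78 + 111 + 60 + ? → (5,1) = 420 − 318 = 102.
The remaining cell in column 2 is (5,2) = 420 − 300 = 120.
Using column 3: 114 + 72 + 81 + 48 + ? → (1,3) = 420 − 315 = 105.
The remaining cell in column 5 is (1,5) = 420 − 369 = 51.
The remaining cell in row 1 is (1,4) = 420 − 312 = 108.
Using row 5: 102 + 120 + 48 + 84 + ? → (5,4) = 420 − 354 = 66.

69 87 105 108 51 / 78 96 114 57 75 / 111 54 72 90 93 / 60 63 81 99 117 / 102 120 48 66 84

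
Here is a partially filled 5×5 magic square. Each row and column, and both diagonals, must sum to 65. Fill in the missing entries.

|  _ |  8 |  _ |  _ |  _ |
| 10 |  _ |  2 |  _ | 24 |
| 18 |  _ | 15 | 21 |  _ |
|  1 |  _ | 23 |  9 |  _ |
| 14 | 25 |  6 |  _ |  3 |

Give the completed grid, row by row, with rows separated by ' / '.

Row 5 must total 65; the given cells sum to 48, so (5,4) = 17.
The remaining cell in column 1 is (1,1) = 65 − 43 = 22.
Column 3: 2 + 15 + 23 + 6 + ? = 65, so (1,3) = 19.
Main diagonal must total 65; the given cells sum to 49, so (2,2) = 16.
Using row 2: 10 + 16 + 2 + 24 + ? → (2,4) = 65 − 52 = 13.
Column 4 must total 65; the given cells sum to 60, so (1,4) = 5.
From row 1, 65 − (22 + 8 + 19 + 5) gives (1,5) = 11.
Anti-diagonal: 11 + 13 + 15 + 14 + ? = 65, so (4,2) = 12.
Row 4: 1 + 12 + 23 + 9 + ? = 65, so (4,5) = 20.
The remaining cell in column 2 is (3,2) = 65 − 61 = 4.
Using column 5: 11 + 24 + 20 + 3 + ? → (3,5) = 65 − 58 = 7.

22 8 19 5 11 / 10 16 2 13 24 / 18 4 15 21 7 / 1 12 23 9 20 / 14 25 6 17 3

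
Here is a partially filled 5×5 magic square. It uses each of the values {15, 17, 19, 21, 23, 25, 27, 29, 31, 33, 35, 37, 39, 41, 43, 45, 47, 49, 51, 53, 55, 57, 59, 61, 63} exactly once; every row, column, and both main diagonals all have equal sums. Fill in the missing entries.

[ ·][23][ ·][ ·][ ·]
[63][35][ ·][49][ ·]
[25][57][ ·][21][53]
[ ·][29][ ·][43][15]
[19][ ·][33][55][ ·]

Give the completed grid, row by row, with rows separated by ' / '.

The 25 entries sum to 975, so each line sums to 975/5 = 195.
From row 3, 195 − (25 + 57 + 21 + 53) gives (3,3) = 39.
Column 2 must total 195; the given cells sum to 144, so (5,2) = 51.
Column 4 must total 195; the given cells sum to 168, so (1,4) = 27.
Anti-diagonal: 49 + 39 + 29 + 19 + ? = 195, so (1,5) = 59.
From row 5, 195 − (19 + 51 + 33 + 55) gives (5,5) = 37.
Column 5: 59 + 53 + 15 + 37 + ? = 195, so (2,5) = 31.
Using main diagonal: 35 + 39 + 43 + 37 + ? → (1,1) = 195 − 154 = 41.
Using row 1: 41 + 23 + 27 + 59 + ? → (1,3) = 195 − 150 = 45.
Row 2 must total 195; the given cells sum to 178, so (2,3) = 17.
The remaining cell in column 1 is (4,1) = 195 − 148 = 47.
From column 3, 195 − (45 + 17 + 39 + 33) gives (4,3) = 61.

41 23 45 27 59 / 63 35 17 49 31 / 25 57 39 21 53 / 47 29 61 43 15 / 19 51 33 55 37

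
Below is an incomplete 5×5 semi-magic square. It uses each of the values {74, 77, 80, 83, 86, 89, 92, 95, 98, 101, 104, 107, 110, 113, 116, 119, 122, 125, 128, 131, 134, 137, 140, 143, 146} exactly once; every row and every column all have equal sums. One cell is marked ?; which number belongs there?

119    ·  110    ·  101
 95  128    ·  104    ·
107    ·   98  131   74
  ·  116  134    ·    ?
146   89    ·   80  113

125

The 25 entries sum to 2750, so each line sums to 2750/5 = 550.
Row 3: 107 + 98 + 131 + 74 + ? = 550, so (3,2) = 140.
The remaining cell in row 5 is (5,3) = 550 − 428 = 122.
Using column 1: 119 + 95 + 107 + 146 + ? → (4,1) = 550 − 467 = 83.
Column 2 must total 550; the given cells sum to 473, so (1,2) = 77.
Column 3 needs 550; the known cells sum to 464, so (2,3) = 86.
Row 1: 119 + 77 + 110 + 101 + ? = 550, so (1,4) = 143.
Row 2 must total 550; the given cells sum to 413, so (2,5) = 137.
From column 4, 550 − (143 + 104 + 131 + 80) gives (4,4) = 92.
Column 5: 101 + 137 + 74 + 113 + ? = 550, so (4,5) = 125.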